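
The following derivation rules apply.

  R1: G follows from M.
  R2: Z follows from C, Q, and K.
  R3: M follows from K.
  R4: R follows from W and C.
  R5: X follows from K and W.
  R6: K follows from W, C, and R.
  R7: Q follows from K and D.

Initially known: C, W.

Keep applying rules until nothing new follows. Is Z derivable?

Z would need C, Q, and K (R2), but Q is never established.

No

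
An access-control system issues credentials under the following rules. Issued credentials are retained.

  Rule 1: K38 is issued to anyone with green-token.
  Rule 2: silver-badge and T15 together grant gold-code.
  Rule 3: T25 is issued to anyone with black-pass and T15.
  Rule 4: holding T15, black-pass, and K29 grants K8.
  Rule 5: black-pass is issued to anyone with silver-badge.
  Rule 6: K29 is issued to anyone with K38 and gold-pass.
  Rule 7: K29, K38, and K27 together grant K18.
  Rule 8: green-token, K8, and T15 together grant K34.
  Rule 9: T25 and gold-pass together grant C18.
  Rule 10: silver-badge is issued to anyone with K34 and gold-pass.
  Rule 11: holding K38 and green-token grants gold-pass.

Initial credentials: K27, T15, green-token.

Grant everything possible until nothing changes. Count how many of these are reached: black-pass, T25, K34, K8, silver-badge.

black-pass would need silver-badge (Rule 5), but silver-badge is never granted.
T25 would need black-pass and T15 (Rule 3), but black-pass is never granted.
K34 would need green-token, K8, and T15 (Rule 8), but K8 is never granted.
K8 would need T15, black-pass, and K29 (Rule 4), but black-pass is never granted.
silver-badge would need K34 and gold-pass (Rule 10), but K34 is never granted.
None of the 5 are reached.

0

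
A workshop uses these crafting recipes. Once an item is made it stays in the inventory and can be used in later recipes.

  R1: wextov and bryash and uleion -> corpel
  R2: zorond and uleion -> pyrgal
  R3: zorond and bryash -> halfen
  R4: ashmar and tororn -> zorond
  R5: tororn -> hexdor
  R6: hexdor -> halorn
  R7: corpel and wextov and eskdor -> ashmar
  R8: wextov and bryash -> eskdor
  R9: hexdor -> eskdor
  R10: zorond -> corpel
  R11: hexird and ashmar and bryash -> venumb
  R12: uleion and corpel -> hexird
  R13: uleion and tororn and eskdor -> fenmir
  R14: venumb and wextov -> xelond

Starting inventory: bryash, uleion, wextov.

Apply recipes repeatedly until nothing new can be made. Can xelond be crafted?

Yes

wextov and bryash -> eskdor (R8).
Using R1, wextov, bryash, and uleion make corpel.
corpel and wextov and eskdor -> ashmar (R7).
uleion and corpel -> hexird (R12).
Using R11, hexird, ashmar, and bryash make venumb.
Using R14, venumb and wextov make xelond.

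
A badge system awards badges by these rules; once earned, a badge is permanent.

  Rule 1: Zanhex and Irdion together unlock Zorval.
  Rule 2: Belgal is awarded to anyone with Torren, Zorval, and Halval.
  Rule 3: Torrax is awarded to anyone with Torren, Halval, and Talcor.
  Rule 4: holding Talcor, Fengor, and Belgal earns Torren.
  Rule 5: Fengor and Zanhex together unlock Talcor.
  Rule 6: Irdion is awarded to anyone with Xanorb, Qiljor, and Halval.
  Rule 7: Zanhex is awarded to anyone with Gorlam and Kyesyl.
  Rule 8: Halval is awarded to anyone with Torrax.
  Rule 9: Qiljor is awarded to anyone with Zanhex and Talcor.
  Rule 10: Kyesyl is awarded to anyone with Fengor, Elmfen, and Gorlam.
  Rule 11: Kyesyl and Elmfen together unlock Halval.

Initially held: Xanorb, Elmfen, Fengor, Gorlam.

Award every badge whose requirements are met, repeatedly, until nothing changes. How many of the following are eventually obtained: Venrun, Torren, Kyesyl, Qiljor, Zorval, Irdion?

4

With Fengor, Elmfen, and Gorlam, Kyesyl is earned (Rule 10).
With Gorlam and Kyesyl, Zanhex is earned (Rule 7).
With Kyesyl and Elmfen, Halval is earned (Rule 11).
With Fengor and Zanhex, Talcor is earned (Rule 5).
With Zanhex and Talcor, Qiljor is earned (Rule 9).
With Xanorb, Qiljor, and Halval, Irdion is earned (Rule 6).
With Zanhex and Irdion, Zorval is earned (Rule 1).
No rule produces Venrun, and it is not given.
Torren would need Talcor, Fengor, and Belgal (Rule 4), but Belgal is never earned.
Kyesyl: reached.
Qiljor: reached.
Zorval: reached.
Irdion: reached.
Reached: Kyesyl, Qiljor, Zorval, and Irdion — 4 of the 6.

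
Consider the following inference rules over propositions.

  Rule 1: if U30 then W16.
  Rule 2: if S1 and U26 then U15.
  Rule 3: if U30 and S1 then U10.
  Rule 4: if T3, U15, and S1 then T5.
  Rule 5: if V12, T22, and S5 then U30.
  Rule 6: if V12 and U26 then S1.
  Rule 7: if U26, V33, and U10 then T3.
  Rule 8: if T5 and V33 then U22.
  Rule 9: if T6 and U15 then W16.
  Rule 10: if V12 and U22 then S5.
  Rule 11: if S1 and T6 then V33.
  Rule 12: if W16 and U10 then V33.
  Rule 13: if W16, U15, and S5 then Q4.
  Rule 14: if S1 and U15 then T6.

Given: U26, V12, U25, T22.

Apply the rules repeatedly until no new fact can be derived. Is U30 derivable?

U30 would need V12, T22, and S5 (Rule 5), but S5 is never established.

No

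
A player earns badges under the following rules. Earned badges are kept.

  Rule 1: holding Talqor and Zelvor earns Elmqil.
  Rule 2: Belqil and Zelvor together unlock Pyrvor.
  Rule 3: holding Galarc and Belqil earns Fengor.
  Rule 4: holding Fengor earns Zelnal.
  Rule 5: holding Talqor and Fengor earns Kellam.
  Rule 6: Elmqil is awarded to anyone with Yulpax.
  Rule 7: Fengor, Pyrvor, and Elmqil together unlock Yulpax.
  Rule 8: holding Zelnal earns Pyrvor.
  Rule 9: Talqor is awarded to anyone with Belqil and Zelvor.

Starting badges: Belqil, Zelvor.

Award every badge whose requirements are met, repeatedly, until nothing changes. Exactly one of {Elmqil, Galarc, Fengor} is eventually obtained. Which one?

Elmqil

With Belqil and Zelvor, Talqor is earned (Rule 9).
With Talqor and Zelvor, Elmqil is earned (Rule 1).
No rule produces Galarc, and it is not given. Fengor would need Galarc and Belqil (Rule 3), but Galarc is never earned.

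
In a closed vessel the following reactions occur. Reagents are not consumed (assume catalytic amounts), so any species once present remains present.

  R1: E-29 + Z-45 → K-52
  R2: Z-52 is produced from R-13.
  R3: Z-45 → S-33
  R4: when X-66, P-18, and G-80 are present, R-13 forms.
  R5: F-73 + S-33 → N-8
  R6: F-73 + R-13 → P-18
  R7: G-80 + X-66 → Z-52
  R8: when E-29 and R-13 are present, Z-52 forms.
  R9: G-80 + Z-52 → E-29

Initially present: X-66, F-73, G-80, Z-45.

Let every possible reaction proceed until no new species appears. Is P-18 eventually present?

P-18 would need F-73 and R-13 (R6), but R-13 never forms.

No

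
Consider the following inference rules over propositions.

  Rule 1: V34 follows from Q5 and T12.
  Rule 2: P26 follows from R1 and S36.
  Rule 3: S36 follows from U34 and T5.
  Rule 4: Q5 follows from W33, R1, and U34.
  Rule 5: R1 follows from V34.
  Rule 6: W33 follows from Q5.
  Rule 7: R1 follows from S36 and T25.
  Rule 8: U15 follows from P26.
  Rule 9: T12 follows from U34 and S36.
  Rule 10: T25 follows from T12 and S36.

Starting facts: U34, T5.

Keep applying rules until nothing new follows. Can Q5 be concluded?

Q5 would need W33, R1, and U34 (Rule 4), but W33 is never established.

No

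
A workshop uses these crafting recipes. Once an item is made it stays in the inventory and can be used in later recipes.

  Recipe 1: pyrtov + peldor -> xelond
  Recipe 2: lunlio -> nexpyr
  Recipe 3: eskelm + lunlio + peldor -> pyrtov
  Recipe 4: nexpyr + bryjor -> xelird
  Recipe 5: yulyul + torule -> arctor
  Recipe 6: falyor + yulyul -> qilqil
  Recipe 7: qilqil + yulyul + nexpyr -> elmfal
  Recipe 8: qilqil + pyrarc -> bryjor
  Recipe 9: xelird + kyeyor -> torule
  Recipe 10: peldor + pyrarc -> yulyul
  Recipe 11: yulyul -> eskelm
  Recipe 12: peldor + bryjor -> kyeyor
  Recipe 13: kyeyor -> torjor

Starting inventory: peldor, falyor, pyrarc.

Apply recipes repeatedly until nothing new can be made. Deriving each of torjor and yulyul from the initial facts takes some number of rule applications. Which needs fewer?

yulyul

yulyul: peldor + pyrarc -> yulyul (Recipe 10). [1 rule application]
torjor: peldor + pyrarc -> yulyul (Recipe 10). falyor + yulyul -> qilqil (Recipe 6). Using Recipe 8, qilqil and pyrarc make bryjor. Using Recipe 12, peldor and bryjor make kyeyor. kyeyor -> torjor (Recipe 13). [5 rule applications]
yulyul needs fewer.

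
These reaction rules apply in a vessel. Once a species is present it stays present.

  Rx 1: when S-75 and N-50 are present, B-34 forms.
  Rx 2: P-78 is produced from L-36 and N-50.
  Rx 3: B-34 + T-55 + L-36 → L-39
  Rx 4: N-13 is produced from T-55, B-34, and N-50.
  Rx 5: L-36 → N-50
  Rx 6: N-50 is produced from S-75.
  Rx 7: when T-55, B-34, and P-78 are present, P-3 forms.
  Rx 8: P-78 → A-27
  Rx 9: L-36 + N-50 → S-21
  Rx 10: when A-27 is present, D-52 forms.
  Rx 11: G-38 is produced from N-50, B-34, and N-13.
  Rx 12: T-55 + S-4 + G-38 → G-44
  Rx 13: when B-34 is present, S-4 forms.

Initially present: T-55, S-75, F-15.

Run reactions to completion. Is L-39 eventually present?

L-39 would need B-34, T-55, and L-36 (Rx 3), but L-36 never forms.

No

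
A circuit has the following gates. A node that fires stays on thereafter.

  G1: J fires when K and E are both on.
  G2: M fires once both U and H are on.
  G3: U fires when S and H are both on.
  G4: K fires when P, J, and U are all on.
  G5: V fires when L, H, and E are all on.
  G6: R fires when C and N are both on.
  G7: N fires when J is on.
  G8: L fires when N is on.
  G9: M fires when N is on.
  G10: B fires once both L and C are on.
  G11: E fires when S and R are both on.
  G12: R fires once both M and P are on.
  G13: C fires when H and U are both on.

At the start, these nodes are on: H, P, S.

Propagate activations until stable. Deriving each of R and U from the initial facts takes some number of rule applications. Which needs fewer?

U

U: S and H are on, so U fires (G3). [1 rule application]
R: S and H are on, so U fires (G3). U and H are on, so M fires (G2). M and P are on, so R fires (G12). [3 rule applications]
U needs fewer.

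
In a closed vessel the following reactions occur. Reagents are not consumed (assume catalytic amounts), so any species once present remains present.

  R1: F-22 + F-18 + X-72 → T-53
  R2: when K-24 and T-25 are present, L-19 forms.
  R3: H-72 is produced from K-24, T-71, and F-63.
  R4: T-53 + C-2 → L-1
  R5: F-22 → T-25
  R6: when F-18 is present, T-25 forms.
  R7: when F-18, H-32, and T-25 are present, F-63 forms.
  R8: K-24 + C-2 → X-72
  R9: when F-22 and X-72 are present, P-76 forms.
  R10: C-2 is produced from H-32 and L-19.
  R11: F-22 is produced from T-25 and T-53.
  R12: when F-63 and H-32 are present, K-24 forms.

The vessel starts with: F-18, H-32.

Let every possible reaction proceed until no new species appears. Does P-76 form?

P-76 would need F-22 and X-72 (R9), but F-22 never forms.

No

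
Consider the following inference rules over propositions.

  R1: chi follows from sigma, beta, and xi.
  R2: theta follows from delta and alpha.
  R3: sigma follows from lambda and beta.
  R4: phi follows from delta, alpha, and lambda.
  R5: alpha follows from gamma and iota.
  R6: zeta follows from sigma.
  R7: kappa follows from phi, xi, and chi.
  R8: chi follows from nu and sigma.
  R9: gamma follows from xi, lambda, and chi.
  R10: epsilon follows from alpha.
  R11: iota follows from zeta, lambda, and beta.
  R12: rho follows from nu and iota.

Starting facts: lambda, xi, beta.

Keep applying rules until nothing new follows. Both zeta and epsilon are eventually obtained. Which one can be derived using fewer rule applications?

zeta

zeta: From lambda and beta, R3 gives sigma. From sigma, R6 gives zeta. [2 rule applications]
epsilon: lambda and beta hold, so sigma follows (R3). From sigma, beta, and xi, R1 gives chi. sigma holds, so zeta follows (R6). From xi, lambda, and chi, R9 gives gamma. zeta, lambda, and beta hold, so iota follows (R11). From gamma and iota, R5 gives alpha. From alpha, R10 gives epsilon. [7 rule applications]
zeta needs fewer.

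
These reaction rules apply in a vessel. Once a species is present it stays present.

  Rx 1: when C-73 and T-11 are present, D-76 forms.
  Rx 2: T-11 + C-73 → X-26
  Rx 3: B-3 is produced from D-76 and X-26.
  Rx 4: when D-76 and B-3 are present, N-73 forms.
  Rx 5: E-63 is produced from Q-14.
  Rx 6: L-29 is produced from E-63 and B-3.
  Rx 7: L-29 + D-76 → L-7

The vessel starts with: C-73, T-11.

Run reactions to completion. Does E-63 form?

No

E-63 would need Q-14 (Rx 5), but Q-14 never forms.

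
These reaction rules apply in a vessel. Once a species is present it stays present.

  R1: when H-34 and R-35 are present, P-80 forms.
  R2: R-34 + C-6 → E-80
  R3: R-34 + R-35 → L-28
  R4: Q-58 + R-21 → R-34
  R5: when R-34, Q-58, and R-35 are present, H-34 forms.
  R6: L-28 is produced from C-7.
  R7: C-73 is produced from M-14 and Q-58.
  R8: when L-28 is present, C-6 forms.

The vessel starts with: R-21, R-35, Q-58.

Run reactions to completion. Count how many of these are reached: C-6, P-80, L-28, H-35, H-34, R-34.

Q-58 and R-21 present → R-34 forms (R4).
R-34 and R-35 present → L-28 forms (R3).
R-34, Q-58, and R-35 present → H-34 forms (R5).
L-28 present → C-6 forms (R8).
H-34 and R-35 present → P-80 forms (R1).
C-6: reached.
P-80: reached.
L-28: reached.
No rule produces H-35, and it is not given.
H-34: reached.
R-34: reached.
Reached: C-6, P-80, L-28, H-34, and R-34 — 5 of the 6.

5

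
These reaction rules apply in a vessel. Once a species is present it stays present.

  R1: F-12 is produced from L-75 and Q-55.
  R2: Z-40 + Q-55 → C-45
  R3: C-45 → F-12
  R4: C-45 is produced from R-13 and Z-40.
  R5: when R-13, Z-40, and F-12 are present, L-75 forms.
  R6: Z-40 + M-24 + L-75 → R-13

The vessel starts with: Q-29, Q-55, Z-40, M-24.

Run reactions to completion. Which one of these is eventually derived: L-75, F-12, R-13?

Z-40 and Q-55 present → C-45 forms (R2).
C-45 present → F-12 forms (R3).
R-13 would need Z-40, M-24, and L-75 (R6), but L-75 never forms. L-75 would need R-13, Z-40, and F-12 (R5), but R-13 never forms.

F-12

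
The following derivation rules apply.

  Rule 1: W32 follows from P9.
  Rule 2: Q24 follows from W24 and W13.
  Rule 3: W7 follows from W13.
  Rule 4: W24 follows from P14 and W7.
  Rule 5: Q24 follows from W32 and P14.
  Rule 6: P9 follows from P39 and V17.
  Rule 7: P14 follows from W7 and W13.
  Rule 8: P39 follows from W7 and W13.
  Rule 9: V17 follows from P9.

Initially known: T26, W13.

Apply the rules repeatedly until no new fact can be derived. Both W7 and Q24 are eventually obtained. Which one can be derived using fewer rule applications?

W7: W13 holds, so W7 follows (Rule 3). [1 rule application]
Q24: W13 holds, so W7 follows (Rule 3). From W7 and W13, Rule 7 gives P14. P14 and W7 hold, so W24 follows (Rule 4). From W24 and W13, Rule 2 gives Q24. [4 rule applications]
W7 needs fewer.

W7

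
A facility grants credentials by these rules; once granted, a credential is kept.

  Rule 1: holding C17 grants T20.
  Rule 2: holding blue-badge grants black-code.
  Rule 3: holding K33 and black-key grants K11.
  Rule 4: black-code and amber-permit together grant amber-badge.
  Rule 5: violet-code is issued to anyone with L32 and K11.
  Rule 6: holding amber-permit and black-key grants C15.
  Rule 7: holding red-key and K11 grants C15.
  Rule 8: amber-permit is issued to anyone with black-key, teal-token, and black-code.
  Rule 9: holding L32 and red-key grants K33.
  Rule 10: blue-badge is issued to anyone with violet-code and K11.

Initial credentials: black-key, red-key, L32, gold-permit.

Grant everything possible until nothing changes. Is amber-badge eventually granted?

amber-badge would need black-code and amber-permit (Rule 4), but amber-permit is never granted.

No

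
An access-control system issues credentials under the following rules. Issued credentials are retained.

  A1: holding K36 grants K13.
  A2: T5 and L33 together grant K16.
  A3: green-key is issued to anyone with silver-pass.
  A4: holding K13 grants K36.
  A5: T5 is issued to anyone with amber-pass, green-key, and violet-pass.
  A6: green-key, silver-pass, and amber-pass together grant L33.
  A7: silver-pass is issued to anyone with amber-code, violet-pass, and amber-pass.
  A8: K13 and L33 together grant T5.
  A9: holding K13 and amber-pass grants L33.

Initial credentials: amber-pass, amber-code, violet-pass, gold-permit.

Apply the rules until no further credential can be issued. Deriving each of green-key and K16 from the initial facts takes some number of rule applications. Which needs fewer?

green-key

green-key: Holding amber-code, violet-pass, and amber-pass grants silver-pass (A7). Holding silver-pass grants green-key (A3). [2 rule applications]
K16: Holding amber-code, violet-pass, and amber-pass grants silver-pass (A7). Holding silver-pass grants green-key (A3). Holding green-key, silver-pass, and amber-pass grants L33 (A6). Holding amber-pass, green-key, and violet-pass grants T5 (A5). Holding T5 and L33 grants K16 (A2). [5 rule applications]
green-key needs fewer.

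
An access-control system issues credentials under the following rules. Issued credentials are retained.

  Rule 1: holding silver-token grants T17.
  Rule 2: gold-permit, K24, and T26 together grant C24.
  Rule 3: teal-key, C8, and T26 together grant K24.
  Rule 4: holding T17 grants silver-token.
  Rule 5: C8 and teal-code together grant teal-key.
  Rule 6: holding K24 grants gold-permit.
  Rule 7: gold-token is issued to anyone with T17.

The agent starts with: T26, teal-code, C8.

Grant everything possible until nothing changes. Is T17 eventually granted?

No

T17 would need silver-token (Rule 1), but silver-token is never granted.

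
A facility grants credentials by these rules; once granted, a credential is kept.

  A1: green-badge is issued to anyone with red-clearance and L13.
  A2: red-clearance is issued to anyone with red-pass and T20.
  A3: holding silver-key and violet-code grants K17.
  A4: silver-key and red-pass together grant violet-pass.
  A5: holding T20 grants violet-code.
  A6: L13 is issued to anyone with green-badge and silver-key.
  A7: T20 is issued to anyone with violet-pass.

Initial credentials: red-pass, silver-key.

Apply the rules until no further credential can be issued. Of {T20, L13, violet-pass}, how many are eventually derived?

Holding silver-key and red-pass grants violet-pass (A4).
Holding violet-pass grants T20 (A7).
T20: reached.
L13 would need green-badge and silver-key (A6), but green-badge is never granted.
violet-pass: reached.
Reached: T20 and violet-pass — 2 of the 3.

2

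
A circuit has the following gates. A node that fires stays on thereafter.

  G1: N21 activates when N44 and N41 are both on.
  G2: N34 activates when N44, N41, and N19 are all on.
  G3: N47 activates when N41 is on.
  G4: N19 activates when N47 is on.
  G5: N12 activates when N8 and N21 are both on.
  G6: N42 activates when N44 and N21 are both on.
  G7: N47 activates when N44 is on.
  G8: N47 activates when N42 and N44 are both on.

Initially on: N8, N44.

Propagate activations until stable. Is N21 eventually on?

N21 would need N44 and N41 (G1), but N41 never turns on.

No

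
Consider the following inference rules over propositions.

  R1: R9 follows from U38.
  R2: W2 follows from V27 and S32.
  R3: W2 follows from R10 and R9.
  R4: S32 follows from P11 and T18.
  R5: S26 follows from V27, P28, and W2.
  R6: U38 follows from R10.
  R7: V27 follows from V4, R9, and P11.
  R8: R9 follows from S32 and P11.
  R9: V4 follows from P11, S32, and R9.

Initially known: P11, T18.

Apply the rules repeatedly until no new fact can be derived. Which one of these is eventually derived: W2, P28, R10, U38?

W2

P11 and T18 hold, so S32 follows (R4).
S32 and P11 hold, so R9 follows (R8).
P11, S32, and R9 hold, so V4 follows (R9).
From V4, R9, and P11, R7 gives V27.
From V27 and S32, R2 gives W2.
No rule produces P28, and it is not given. U38 would need R10 (R6), but R10 is never established. No rule produces R10, and it is not given.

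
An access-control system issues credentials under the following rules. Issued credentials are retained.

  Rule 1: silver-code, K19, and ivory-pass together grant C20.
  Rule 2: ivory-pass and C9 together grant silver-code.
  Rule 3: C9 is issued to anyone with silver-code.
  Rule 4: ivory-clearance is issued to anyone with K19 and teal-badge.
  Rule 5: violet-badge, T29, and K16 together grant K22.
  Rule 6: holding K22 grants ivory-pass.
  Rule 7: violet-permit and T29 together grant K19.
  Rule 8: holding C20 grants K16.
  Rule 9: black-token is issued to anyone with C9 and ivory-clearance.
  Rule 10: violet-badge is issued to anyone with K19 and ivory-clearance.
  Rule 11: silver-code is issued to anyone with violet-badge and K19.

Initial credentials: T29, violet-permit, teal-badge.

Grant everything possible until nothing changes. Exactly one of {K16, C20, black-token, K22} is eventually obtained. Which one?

Holding violet-permit and T29 grants K19 (Rule 7).
Holding K19 and teal-badge grants ivory-clearance (Rule 4).
Holding K19 and ivory-clearance grants violet-badge (Rule 10).
Holding violet-badge and K19 grants silver-code (Rule 11).
Holding silver-code grants C9 (Rule 3).
Holding C9 and ivory-clearance grants black-token (Rule 9).
K22 would need violet-badge, T29, and K16 (Rule 5), but K16 is never granted. C20 would need silver-code, K19, and ivory-pass (Rule 1), but ivory-pass is never granted. K16 would need C20 (Rule 8), but C20 is never granted.

black-token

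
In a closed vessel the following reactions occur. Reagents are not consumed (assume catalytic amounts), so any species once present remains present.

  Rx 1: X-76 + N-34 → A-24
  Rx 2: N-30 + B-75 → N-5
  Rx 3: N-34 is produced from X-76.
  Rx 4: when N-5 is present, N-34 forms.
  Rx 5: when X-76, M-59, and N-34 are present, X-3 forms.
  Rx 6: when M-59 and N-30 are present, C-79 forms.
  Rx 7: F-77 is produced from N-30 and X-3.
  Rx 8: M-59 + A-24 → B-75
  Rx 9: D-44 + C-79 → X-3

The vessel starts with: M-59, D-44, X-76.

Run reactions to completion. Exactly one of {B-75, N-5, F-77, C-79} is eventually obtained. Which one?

B-75

X-76 present → N-34 forms (Rx 3).
X-76 and N-34 present → A-24 forms (Rx 1).
M-59 and A-24 present → B-75 forms (Rx 8).
C-79 would need M-59 and N-30 (Rx 6), but N-30 never forms. F-77 would need N-30 and X-3 (Rx 7), but N-30 never forms. N-5 would need N-30 and B-75 (Rx 2), but N-30 never forms.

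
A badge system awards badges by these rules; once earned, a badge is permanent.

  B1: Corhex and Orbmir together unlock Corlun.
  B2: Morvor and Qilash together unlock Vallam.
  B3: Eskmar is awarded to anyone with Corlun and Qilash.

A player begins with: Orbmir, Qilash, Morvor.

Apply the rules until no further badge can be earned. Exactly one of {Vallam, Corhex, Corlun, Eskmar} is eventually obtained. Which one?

Vallam

With Morvor and Qilash, Vallam is earned (B2).
Corlun would need Corhex and Orbmir (B1), but Corhex is never earned. No rule produces Corhex, and it is not given. Eskmar would need Corlun and Qilash (B3), but Corlun is never earned.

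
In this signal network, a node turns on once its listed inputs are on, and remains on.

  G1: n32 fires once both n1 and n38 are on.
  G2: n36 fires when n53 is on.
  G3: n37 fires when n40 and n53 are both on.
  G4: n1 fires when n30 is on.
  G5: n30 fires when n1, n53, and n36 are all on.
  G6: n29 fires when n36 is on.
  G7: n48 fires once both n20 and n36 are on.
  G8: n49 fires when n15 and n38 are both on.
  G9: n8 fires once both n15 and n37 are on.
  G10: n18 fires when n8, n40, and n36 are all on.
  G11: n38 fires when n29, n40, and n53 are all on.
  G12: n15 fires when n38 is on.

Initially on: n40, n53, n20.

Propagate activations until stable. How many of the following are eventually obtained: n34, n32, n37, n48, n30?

2

G3: n40 and n53 on → n37 on.
n53 is on, so n36 fires (G2).
n20 and n36 are on, so n48 fires (G7).
No rule produces n34, and it is not given.
n32 would need n1 and n38 (G1), but n1 never turns on.
n37: reached.
n48: reached.
n30 would need n1, n53, and n36 (G5), but n1 never turns on.
Reached: n37 and n48 — 2 of the 5.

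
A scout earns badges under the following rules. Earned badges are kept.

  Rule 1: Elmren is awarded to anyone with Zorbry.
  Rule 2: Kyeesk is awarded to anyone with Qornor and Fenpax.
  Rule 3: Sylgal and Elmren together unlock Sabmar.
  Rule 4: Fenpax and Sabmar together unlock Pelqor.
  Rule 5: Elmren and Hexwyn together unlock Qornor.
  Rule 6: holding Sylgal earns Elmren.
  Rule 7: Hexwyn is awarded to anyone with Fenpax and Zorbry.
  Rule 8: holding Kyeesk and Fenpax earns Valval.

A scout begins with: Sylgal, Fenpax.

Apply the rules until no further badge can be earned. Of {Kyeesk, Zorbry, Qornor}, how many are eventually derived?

0

Kyeesk would need Qornor and Fenpax (Rule 2), but Qornor is never earned.
No rule produces Zorbry, and it is not given.
Qornor would need Elmren and Hexwyn (Rule 5), but Hexwyn is never earned.
None of the 3 are reached.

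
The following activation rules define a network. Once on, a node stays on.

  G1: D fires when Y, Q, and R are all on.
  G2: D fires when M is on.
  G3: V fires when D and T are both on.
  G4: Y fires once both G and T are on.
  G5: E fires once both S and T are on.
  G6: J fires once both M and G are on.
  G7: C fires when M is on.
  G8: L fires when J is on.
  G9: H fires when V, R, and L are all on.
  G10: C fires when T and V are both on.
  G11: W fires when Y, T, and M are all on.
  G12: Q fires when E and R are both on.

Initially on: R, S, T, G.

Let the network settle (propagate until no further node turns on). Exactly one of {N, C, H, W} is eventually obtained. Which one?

C

S and T are on, so E fires (G5).
G4: G and T on → Y on.
E and R are on, so Q fires (G12).
Y, Q, and R are on, so D fires (G1).
G3: D and T on → V on.
G10: T and V on → C on.
H would need V, R, and L (G9), but L never turns on. W would need Y, T, and M (G11), but M never turns on. No rule produces N, and it is not given.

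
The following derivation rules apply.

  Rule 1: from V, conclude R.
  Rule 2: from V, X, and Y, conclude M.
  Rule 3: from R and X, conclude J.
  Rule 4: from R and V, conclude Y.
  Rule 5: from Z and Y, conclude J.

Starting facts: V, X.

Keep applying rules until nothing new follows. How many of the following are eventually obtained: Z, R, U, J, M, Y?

V holds, so R follows (Rule 1).
From R and X, Rule 3 gives J.
From R and V, Rule 4 gives Y.
From V, X, and Y, Rule 2 gives M.
No rule produces Z, and it is not given.
R: reached.
No rule produces U, and it is not given.
J: reached.
M: reached.
Y: reached.
Reached: R, J, M, and Y — 4 of the 6.

4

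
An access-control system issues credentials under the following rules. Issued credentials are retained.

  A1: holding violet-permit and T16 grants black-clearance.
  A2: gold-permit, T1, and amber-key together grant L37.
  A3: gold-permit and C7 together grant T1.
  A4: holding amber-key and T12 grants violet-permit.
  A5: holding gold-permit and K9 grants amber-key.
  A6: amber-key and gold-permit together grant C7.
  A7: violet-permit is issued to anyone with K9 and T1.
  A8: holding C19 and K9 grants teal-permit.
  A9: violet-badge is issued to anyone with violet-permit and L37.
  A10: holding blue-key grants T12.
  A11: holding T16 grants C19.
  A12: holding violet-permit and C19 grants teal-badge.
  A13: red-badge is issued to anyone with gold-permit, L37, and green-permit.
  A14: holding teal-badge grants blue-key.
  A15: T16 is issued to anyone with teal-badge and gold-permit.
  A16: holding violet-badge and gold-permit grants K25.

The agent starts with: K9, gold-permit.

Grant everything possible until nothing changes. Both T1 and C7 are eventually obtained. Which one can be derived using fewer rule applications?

C7

C7: Holding gold-permit and K9 grants amber-key (A5). Holding amber-key and gold-permit grants C7 (A6). [2 rule applications]
T1: Holding gold-permit and K9 grants amber-key (A5). Holding amber-key and gold-permit grants C7 (A6). Holding gold-permit and C7 grants T1 (A3). [3 rule applications]
C7 needs fewer.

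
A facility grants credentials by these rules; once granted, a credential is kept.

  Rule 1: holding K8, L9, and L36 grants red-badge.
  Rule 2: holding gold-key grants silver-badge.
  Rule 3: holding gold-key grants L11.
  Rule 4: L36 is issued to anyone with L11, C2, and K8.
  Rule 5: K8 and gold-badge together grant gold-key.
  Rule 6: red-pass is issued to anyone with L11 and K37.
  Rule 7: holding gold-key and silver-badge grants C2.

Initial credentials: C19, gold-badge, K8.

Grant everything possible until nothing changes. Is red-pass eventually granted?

red-pass would need L11 and K37 (Rule 6), but K37 is never granted.

No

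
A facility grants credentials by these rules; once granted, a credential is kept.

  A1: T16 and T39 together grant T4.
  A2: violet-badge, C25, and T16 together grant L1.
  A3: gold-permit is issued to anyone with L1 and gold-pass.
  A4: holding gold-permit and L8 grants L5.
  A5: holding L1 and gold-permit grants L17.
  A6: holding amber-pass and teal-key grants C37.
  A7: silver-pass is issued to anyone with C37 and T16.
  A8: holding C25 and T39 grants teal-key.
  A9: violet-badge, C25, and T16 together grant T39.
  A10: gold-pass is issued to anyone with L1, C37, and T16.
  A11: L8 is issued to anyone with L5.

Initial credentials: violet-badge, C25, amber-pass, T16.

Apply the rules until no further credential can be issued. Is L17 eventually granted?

Yes

Holding violet-badge, C25, and T16 grants L1 (A2).
Holding violet-badge, C25, and T16 grants T39 (A9).
Holding C25 and T39 grants teal-key (A8).
Holding amber-pass and teal-key grants C37 (A6).
Holding L1, C37, and T16 grants gold-pass (A10).
Holding L1 and gold-pass grants gold-permit (A3).
Holding L1 and gold-permit grants L17 (A5).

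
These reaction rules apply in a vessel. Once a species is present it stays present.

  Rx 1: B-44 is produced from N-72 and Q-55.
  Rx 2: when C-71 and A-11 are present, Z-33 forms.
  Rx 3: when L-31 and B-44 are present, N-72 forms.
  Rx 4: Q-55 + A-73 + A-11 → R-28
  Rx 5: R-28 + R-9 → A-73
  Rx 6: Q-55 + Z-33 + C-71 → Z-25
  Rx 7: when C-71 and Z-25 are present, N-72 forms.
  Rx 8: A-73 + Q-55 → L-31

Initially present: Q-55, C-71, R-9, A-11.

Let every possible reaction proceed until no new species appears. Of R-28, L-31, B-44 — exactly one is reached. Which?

C-71 and A-11 present → Z-33 forms (Rx 2).
Q-55, Z-33, and C-71 present → Z-25 forms (Rx 6).
C-71 and Z-25 present → N-72 forms (Rx 7).
N-72 and Q-55 present → B-44 forms (Rx 1).
L-31 would need A-73 and Q-55 (Rx 8), but A-73 never forms. R-28 would need Q-55, A-73, and A-11 (Rx 4), but A-73 never forms.

B-44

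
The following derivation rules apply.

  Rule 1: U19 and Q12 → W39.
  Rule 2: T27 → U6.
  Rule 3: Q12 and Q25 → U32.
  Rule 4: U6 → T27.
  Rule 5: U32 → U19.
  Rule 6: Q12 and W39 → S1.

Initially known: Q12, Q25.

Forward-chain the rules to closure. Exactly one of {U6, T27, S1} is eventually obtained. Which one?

S1

Q12 and Q25 hold, so U32 follows (Rule 3).
From U32, Rule 5 gives U19.
U19 and Q12 hold, so W39 follows (Rule 1).
From Q12 and W39, Rule 6 gives S1.
T27 would need U6 (Rule 4), but U6 is never established. U6 would need T27 (Rule 2), but T27 is never established.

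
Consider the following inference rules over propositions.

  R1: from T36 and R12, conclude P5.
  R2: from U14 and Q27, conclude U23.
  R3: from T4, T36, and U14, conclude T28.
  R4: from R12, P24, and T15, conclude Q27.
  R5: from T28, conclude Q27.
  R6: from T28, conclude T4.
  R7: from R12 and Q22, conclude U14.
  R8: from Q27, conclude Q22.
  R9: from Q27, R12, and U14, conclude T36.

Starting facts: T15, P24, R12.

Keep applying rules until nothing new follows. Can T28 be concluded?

No

T28 would need T4, T36, and U14 (R3), but T4 is never established.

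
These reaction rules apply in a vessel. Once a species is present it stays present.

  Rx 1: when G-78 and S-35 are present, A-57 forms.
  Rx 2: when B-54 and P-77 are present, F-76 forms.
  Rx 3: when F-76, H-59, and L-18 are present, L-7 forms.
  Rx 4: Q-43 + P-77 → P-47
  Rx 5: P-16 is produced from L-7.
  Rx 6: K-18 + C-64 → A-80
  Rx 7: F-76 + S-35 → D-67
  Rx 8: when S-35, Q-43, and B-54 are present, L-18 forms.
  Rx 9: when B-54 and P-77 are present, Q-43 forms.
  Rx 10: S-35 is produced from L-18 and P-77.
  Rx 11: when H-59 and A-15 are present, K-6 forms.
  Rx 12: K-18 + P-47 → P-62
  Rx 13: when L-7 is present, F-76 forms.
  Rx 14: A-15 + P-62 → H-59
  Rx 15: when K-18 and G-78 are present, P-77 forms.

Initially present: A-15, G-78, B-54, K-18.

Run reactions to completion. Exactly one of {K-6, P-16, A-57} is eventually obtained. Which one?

K-6

K-18 and G-78 present → P-77 forms (Rx 15).
B-54 and P-77 present → Q-43 forms (Rx 9).
Q-43 and P-77 present → P-47 forms (Rx 4).
K-18 and P-47 present → P-62 forms (Rx 12).
A-15 and P-62 present → H-59 forms (Rx 14).
H-59 and A-15 present → K-6 forms (Rx 11).
P-16 would need L-7 (Rx 5), but L-7 never forms. A-57 would need G-78 and S-35 (Rx 1), but S-35 never forms.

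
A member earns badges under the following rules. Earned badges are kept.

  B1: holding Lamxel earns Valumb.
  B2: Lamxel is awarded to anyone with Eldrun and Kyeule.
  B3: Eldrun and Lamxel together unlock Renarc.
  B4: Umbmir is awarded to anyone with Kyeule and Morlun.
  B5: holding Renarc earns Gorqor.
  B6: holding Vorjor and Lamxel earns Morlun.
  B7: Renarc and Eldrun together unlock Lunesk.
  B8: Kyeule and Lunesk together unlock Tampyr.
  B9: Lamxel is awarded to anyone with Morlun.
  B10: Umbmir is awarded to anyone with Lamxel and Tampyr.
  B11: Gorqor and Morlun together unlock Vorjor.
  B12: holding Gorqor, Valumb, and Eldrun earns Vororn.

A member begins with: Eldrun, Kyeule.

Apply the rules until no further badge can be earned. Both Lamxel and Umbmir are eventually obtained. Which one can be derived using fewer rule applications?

Lamxel: With Eldrun and Kyeule, Lamxel is earned (B2). [1 rule application]
Umbmir: With Eldrun and Kyeule, Lamxel is earned (B2). With Eldrun and Lamxel, Renarc is earned (B3). With Renarc and Eldrun, Lunesk is earned (B7). With Kyeule and Lunesk, Tampyr is earned (B8). With Lamxel and Tampyr, Umbmir is earned (B10). [5 rule applications]
Lamxel needs fewer.

Lamxel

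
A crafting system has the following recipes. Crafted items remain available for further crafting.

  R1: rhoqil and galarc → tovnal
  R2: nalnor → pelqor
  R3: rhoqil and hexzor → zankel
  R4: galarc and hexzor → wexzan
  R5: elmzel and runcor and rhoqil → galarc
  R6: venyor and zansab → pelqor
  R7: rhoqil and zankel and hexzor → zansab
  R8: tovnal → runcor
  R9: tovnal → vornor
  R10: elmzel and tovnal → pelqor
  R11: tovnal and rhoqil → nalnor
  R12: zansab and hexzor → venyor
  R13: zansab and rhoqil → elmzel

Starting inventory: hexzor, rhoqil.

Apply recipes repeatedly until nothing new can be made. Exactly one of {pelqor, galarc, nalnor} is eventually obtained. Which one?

pelqor

rhoqil and hexzor → zankel (R3).
rhoqil and zankel and hexzor → zansab (R7).
Using R12, zansab and hexzor make venyor.
Using R6, venyor and zansab make pelqor.
galarc would need elmzel, runcor, and rhoqil (R5), but runcor is never obtained. nalnor would need tovnal and rhoqil (R11), but tovnal is never obtained.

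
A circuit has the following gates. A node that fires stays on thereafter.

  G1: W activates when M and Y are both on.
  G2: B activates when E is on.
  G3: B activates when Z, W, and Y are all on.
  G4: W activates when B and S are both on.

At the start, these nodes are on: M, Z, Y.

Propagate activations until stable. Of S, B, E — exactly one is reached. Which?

G1: M and Y on → W on.
Z, W, and Y are on, so B activates (G3).
No rule produces E, and it is not given. No rule produces S, and it is not given.

B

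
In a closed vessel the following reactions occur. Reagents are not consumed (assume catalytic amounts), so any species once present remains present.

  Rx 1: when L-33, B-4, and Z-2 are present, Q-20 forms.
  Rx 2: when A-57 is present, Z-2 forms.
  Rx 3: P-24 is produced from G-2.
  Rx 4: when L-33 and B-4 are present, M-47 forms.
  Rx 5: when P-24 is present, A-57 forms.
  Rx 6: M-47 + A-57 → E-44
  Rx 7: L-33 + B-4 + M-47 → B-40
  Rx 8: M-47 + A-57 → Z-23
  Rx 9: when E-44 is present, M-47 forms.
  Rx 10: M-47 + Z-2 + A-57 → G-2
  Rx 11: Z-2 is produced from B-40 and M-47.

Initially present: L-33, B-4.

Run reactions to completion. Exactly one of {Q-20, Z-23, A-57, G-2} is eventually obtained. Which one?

Q-20

L-33 and B-4 present → M-47 forms (Rx 4).
L-33, B-4, and M-47 present → B-40 forms (Rx 7).
B-40 and M-47 present → Z-2 forms (Rx 11).
L-33, B-4, and Z-2 present → Q-20 forms (Rx 1).
Z-23 would need M-47 and A-57 (Rx 8), but A-57 never forms. G-2 would need M-47, Z-2, and A-57 (Rx 10), but A-57 never forms. A-57 would need P-24 (Rx 5), but P-24 never forms.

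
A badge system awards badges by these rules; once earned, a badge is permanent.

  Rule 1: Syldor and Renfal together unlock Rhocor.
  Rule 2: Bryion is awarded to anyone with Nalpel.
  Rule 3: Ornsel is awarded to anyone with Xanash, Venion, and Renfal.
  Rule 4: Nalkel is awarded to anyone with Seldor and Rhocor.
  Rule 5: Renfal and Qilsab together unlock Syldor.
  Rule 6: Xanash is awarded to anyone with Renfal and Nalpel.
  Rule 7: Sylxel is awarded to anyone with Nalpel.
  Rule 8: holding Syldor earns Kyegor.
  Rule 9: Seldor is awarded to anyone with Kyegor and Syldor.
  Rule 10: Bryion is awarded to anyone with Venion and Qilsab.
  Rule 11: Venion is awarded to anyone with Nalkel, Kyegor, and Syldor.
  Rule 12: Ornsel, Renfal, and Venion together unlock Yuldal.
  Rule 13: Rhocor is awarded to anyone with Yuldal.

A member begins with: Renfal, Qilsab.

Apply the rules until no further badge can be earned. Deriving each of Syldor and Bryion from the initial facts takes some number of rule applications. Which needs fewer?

Syldor

Syldor: With Renfal and Qilsab, Syldor is earned (Rule 5). [1 rule application]
Bryion: With Renfal and Qilsab, Syldor is earned (Rule 5). With Syldor, Kyegor is earned (Rule 8). With Syldor and Renfal, Rhocor is earned (Rule 1). With Kyegor and Syldor, Seldor is earned (Rule 9). With Seldor and Rhocor, Nalkel is earned (Rule 4). With Nalkel, Kyegor, and Syldor, Venion is earned (Rule 11). With Venion and Qilsab, Bryion is earned (Rule 10). [7 rule applications]
Syldor needs fewer.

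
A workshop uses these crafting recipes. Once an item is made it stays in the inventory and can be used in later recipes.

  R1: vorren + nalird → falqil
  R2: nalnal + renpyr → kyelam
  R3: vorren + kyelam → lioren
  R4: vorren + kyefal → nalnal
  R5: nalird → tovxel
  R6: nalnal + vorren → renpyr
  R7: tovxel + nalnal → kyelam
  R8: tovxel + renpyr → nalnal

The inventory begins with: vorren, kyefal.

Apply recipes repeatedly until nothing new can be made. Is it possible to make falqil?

No

falqil would need vorren and nalird (R1), but nalird is never obtained.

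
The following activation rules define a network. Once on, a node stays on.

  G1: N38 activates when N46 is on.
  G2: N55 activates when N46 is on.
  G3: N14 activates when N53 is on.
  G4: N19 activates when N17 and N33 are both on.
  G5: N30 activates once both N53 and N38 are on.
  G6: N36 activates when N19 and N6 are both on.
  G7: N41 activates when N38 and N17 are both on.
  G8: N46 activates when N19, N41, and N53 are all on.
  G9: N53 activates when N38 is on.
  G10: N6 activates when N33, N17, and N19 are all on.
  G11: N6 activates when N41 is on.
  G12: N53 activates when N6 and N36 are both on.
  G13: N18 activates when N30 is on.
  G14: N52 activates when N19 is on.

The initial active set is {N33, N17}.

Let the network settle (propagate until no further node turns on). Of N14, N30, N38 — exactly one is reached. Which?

N17 and N33 are on, so N19 activates (G4).
G10: N33, N17, and N19 on → N6 on.
N19 and N6 are on, so N36 activates (G6).
N6 and N36 are on, so N53 activates (G12).
N53 is on, so N14 activates (G3).
N30 would need N53 and N38 (G5), but N38 never turns on. N38 would need N46 (G1), but N46 never turns on.

N14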